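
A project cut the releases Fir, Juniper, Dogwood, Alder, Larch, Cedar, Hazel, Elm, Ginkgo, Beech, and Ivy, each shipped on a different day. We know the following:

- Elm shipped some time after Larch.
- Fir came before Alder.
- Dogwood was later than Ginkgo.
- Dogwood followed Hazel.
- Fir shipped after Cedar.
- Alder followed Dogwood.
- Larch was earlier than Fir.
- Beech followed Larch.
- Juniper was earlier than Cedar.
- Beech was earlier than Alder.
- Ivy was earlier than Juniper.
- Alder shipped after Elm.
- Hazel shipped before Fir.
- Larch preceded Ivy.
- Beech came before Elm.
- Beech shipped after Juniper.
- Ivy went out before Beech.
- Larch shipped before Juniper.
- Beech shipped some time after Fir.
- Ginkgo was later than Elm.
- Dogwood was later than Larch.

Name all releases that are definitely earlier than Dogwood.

Directly stated before Dogwood: Ginkgo, Hazel, and Larch.
Beech reaches Dogwood via Beech → Elm → Ginkgo → Dogwood.
Cedar reaches Dogwood via Cedar → Fir → Beech → Elm → Ginkgo → Dogwood.
Elm reaches Dogwood via Elm → Ginkgo → Dogwood.
Likewise Fir, Ivy, and Juniper each reach Dogwood by chaining the stated constraints.
No chain forces Alder ahead of Dogwood.

Beech, Cedar, Elm, Fir, Ginkgo, Hazel, Ivy, Juniper, Larch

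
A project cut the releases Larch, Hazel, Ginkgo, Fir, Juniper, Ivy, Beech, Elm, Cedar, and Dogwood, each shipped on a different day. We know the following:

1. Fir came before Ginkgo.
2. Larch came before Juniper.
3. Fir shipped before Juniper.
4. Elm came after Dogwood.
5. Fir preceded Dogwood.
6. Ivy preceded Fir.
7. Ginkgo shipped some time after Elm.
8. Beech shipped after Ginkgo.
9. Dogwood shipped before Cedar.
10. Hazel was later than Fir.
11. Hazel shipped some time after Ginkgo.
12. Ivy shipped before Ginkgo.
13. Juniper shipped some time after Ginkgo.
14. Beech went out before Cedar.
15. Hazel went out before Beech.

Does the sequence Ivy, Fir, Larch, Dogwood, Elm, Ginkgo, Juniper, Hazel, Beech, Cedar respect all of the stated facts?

yes

Check each stated constraint against the proposed order — e.g. Dogwood is ahead of Cedar; Fir is ahead of Hazel. Every pair is in the required order; nothing is violated.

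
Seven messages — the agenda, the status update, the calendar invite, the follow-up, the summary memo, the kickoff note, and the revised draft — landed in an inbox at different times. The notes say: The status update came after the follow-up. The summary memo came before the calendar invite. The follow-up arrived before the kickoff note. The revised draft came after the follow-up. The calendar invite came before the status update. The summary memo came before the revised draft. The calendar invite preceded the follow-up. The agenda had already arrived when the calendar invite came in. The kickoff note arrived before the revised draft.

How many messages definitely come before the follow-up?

Directly stated before the follow-up: the calendar invite.
The agenda reaches the follow-up via the agenda → the calendar invite → the follow-up.
The summary memo reaches the follow-up via the summary memo → the calendar invite → the follow-up.
That's the agenda, the calendar invite, and the summary memo — 3 in all.

3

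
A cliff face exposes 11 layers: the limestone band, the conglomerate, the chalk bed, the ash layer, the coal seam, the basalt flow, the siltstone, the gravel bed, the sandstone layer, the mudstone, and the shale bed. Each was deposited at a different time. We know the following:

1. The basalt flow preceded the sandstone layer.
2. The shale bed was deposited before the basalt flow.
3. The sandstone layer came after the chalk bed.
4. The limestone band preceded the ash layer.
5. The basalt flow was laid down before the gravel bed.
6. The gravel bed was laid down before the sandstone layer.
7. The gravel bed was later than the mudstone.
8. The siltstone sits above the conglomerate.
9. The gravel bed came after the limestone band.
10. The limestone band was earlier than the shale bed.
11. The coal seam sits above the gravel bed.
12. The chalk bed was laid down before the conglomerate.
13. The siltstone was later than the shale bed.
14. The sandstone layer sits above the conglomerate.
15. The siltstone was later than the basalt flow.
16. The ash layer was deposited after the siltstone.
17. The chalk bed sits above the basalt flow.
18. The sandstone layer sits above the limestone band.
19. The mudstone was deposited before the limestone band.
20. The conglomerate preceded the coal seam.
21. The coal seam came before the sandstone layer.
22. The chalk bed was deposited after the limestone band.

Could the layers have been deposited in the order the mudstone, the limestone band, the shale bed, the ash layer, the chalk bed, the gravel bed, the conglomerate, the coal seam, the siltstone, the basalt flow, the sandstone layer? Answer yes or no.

The constraints require the basalt flow before the siltstone, but in the proposed sequence the siltstone appears ahead of the basalt flow. That one violation is enough.

no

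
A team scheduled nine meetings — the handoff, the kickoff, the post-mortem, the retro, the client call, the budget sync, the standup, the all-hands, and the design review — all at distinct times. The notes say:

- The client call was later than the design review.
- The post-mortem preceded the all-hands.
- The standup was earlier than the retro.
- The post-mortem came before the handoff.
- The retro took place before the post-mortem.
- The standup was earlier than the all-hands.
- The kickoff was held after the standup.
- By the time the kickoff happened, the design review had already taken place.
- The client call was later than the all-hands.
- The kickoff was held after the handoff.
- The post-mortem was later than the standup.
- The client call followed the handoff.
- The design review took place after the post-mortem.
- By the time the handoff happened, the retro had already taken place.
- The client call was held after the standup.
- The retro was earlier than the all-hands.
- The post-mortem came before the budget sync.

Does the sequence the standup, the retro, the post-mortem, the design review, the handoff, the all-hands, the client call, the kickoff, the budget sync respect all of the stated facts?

yes

Check each stated constraint against the proposed order — e.g. the post-mortem is ahead of the budget sync; the standup is ahead of the kickoff. Every pair is in the required order; nothing is violated.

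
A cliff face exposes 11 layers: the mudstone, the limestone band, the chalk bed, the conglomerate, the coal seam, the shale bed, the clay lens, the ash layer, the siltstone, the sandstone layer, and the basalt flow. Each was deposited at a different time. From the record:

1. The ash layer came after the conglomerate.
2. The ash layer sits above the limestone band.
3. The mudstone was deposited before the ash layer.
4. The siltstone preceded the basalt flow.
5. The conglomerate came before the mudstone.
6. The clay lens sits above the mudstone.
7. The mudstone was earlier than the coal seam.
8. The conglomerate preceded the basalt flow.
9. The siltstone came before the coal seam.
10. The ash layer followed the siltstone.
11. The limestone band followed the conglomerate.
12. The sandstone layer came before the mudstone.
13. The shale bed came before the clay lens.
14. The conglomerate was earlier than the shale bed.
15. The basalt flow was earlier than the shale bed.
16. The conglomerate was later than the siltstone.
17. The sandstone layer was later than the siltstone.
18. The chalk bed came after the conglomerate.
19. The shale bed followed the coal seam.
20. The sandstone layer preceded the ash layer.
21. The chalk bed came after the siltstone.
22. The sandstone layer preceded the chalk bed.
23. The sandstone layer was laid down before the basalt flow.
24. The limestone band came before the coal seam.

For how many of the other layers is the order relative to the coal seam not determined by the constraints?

3

Forced before the coal seam: the conglomerate, the limestone band, the mudstone, the sandstone layer, and the siltstone; forced after the coal seam: the clay lens and the shale bed.
That leaves the ash layer, the basalt flow, and the chalk bed with no forced order relative to the coal seam — 3.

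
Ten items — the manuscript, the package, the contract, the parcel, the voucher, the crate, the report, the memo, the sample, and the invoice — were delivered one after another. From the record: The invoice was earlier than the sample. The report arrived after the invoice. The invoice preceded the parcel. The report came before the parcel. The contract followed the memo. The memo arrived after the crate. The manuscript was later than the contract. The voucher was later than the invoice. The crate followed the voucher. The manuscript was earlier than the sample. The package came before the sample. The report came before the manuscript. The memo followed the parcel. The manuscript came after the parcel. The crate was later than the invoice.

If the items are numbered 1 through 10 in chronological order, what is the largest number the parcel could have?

The parcel must come before the contract, the manuscript, the memo, and the sample — 4 items forced after it.
Everything else can be placed before the parcel in some valid order, so the parcel can sit as late as position 10 − 4 = 6.

6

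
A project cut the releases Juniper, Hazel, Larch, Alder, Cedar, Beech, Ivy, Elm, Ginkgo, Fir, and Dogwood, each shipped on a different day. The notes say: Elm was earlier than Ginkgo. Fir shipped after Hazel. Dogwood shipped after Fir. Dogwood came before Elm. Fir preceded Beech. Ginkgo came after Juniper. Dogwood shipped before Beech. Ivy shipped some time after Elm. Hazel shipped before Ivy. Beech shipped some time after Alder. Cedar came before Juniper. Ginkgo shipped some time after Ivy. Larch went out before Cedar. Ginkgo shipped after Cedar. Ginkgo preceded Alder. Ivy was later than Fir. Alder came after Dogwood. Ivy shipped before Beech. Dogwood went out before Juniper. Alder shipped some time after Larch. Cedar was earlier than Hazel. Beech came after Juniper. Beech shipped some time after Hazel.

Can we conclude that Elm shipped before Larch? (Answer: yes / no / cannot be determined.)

no

Tracing the constraints gives Larch → Cedar → Hazel → Fir → Dogwood → Elm, so Larch must come before Elm.
That means Elm cannot be before Larch.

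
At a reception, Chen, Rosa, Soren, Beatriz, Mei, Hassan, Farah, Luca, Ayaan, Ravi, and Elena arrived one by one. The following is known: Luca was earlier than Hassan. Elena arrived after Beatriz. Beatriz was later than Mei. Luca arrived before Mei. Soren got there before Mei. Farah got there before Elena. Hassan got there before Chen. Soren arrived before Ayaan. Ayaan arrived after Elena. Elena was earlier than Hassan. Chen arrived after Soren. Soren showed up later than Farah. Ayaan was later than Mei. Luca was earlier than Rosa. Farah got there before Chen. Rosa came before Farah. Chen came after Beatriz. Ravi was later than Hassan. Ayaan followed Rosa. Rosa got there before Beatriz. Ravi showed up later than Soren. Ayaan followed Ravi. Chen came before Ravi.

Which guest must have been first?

Luca has a chain of constraints placing them before every other guest, so Luca must be first.

Luca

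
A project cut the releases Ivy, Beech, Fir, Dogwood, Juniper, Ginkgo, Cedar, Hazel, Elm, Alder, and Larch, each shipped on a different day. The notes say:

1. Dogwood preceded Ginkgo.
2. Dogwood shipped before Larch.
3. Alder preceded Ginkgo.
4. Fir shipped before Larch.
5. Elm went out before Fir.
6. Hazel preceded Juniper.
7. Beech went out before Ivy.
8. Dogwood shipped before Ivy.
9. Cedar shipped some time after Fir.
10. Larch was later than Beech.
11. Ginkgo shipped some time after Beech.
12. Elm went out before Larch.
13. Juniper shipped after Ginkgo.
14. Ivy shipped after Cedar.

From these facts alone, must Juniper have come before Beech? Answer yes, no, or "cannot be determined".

Tracing the constraints gives Beech → Ginkgo → Juniper, so Beech must come before Juniper.
That means Juniper cannot be before Beech.

no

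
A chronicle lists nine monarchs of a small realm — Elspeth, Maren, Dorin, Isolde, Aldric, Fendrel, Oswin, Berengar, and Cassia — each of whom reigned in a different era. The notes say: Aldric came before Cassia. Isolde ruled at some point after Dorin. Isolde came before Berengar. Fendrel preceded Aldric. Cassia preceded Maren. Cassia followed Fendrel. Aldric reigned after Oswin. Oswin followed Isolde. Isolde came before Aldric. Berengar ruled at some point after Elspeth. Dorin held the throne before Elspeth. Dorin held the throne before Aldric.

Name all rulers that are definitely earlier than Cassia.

Directly stated before Cassia: Aldric and Fendrel.
Dorin reaches Cassia via Dorin → Aldric → Cassia.
Isolde reaches Cassia via Isolde → Aldric → Cassia.
Oswin reaches Cassia via Oswin → Aldric → Cassia.

Aldric, Dorin, Fendrel, Isolde, Oswin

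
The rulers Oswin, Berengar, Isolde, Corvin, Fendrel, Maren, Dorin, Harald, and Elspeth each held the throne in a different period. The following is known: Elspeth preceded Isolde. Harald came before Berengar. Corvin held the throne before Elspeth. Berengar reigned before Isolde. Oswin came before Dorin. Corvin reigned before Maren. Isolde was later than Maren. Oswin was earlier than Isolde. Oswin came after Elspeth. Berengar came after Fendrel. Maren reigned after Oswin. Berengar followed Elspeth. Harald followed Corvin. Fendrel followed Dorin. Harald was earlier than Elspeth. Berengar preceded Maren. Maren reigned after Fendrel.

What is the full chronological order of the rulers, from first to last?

The constraints fix every adjacent pair, so only one ordering works:
Corvin → Harald → Elspeth → Oswin → Dorin → Fendrel → Berengar → Maren → Isolde.

Corvin, Harald, Elspeth, Oswin, Dorin, Fendrel, Berengar, Maren, Isolde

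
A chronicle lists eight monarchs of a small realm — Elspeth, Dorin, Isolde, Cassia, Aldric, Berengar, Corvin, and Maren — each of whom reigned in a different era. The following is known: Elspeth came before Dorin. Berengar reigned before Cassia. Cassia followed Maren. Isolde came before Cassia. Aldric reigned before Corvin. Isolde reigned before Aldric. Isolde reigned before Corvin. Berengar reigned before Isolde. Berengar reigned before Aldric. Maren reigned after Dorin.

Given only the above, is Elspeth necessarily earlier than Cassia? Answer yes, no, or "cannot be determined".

yes

Chain the constraints: Elspeth → Dorin → Maren → Cassia. Each link is directly stated, so Elspeth comes before Cassia.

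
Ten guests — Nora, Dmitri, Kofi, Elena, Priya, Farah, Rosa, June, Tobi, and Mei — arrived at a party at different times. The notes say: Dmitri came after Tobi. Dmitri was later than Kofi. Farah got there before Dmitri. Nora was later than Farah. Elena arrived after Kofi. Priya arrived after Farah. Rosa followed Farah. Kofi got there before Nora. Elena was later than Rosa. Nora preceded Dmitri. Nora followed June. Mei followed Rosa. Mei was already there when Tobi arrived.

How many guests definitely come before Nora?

3

Directly stated before Nora: Farah, June, and Kofi.
No chain forces Rosa (or any of the others) ahead of Nora.
That's Farah, June, and Kofi — 3 in all.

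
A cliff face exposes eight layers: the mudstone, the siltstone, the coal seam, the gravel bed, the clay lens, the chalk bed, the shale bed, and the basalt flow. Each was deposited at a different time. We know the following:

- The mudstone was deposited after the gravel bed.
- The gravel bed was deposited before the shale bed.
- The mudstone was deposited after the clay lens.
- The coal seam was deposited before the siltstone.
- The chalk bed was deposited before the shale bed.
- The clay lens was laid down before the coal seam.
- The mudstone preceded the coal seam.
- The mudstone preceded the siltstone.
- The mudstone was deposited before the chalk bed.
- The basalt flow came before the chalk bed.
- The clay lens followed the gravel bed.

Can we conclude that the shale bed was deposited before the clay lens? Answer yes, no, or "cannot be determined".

Tracing the constraints gives the clay lens → the mudstone → the chalk bed → the shale bed, so the clay lens must come before the shale bed.
That means the shale bed cannot be before the clay lens.

no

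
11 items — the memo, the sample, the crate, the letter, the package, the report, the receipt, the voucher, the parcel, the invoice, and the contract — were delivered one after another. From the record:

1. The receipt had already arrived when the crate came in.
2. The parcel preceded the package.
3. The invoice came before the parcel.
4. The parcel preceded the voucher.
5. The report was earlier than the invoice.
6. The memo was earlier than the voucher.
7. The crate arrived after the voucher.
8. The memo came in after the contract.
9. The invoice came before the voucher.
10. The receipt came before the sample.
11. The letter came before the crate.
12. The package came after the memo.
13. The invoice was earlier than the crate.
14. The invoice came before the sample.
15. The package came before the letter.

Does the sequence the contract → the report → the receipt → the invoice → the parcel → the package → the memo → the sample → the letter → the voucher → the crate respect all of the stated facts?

no

The constraints require the memo before the package, but in the proposed sequence the package appears ahead of the memo. That one violation is enough.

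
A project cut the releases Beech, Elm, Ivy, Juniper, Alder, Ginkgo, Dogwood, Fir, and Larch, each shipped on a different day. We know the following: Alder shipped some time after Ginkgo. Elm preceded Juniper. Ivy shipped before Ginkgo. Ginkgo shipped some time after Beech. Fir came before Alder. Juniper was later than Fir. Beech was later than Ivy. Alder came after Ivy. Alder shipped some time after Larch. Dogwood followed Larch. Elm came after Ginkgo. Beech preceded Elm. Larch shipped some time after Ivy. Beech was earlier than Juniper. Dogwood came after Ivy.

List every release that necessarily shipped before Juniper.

Beech, Elm, Fir, Ginkgo, Ivy

Directly stated before Juniper: Beech, Elm, and Fir.
Ginkgo reaches Juniper via Ginkgo → Elm → Juniper.
Ivy reaches Juniper via Ivy → Beech → Juniper.
No chain forces Larch (or any of the others) ahead of Juniper.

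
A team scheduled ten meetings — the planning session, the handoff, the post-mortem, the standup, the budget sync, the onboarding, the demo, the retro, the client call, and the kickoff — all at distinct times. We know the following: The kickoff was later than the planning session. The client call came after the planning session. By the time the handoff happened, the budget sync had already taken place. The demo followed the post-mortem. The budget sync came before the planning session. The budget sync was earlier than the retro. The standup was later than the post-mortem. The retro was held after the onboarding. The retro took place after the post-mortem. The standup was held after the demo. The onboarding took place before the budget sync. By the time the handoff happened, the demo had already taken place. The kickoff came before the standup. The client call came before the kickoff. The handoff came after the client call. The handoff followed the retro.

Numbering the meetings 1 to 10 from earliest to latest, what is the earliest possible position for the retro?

4

The budget sync, the onboarding, and the post-mortem must all come before the retro — 3 forced predecessors.
Nothing else is forced ahead of the retro, so its earliest slot is position 3 + 1 = 4.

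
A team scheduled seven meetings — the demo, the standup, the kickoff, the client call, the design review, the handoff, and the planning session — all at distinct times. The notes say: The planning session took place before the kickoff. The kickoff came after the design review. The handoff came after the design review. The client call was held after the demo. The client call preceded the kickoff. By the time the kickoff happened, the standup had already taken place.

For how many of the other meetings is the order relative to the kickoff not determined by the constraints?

Forced before the kickoff: the client call, the demo, the design review, the planning session, and the standup.
That leaves the handoff with no forced order relative to the kickoff — 1.

1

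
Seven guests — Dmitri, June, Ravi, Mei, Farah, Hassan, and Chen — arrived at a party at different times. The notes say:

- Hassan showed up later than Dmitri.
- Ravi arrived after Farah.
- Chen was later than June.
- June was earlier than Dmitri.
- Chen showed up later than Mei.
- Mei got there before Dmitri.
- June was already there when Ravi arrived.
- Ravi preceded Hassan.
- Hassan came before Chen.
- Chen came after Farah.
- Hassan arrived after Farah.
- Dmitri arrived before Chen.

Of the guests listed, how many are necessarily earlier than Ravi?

Directly stated before Ravi: Farah and June.
That's Farah and June — 2 in all.

2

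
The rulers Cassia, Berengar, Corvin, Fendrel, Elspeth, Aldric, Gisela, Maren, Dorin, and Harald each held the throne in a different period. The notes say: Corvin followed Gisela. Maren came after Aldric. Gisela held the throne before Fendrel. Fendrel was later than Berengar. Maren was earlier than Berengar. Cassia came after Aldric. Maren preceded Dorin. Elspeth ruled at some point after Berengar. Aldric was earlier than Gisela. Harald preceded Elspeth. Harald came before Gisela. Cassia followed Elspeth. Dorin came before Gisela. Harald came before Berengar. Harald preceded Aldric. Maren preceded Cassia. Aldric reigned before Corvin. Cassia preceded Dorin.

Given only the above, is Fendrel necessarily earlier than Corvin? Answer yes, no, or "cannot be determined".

cannot be determined

No chain of stated constraints runs from Fendrel to Corvin, and none runs from Corvin to Fendrel either.
So the relative order of Fendrel and Corvin is not fixed by the given facts.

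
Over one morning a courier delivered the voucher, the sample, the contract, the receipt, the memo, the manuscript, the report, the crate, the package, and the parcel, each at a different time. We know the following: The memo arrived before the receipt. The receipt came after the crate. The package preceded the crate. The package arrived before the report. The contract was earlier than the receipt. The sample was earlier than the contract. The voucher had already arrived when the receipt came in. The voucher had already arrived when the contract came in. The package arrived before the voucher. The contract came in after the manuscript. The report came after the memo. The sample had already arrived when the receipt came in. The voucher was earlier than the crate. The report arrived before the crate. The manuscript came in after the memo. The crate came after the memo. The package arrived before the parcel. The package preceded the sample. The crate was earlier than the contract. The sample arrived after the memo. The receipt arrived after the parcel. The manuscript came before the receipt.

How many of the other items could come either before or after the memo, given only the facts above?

3

Forced after the memo: the contract, the crate, the manuscript, the receipt, the report, and the sample.
That leaves the package, the parcel, and the voucher with no forced order relative to the memo — 3.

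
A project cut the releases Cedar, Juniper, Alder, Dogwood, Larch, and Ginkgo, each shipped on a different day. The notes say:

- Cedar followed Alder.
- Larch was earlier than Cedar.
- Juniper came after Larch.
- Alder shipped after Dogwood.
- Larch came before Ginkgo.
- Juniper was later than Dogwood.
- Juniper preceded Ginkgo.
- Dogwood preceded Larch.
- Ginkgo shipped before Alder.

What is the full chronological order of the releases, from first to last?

The constraints fix every adjacent pair, so only one ordering works:
Dogwood → Larch → Juniper → Ginkgo → Alder → Cedar.

Dogwood, Larch, Juniper, Ginkgo, Alder, Cedar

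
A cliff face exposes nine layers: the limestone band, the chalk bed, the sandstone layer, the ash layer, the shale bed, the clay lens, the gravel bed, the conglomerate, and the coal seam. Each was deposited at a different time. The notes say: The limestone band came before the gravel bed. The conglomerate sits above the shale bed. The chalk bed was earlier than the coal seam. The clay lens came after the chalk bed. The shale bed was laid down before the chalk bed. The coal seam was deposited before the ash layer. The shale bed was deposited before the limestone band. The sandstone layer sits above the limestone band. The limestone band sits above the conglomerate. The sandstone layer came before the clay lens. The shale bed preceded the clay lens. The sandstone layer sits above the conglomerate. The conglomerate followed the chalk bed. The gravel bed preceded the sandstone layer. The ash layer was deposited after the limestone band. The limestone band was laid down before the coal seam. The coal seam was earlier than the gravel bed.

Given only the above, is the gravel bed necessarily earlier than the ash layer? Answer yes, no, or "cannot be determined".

cannot be determined

No chain of stated constraints runs from the gravel bed to the ash layer, and none runs from the ash layer to the gravel bed either.
So the relative order of the gravel bed and the ash layer is not fixed by the given facts.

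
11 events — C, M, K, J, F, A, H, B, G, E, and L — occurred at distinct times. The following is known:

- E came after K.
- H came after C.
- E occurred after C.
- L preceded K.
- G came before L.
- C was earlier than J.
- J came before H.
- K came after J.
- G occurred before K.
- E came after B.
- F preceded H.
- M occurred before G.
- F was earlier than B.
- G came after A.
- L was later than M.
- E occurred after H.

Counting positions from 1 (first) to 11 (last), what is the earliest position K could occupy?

7

A, C, G, J, L, and M must all come before K — 6 forced predecessors.
Nothing else is forced ahead of K, so its earliest slot is position 6 + 1 = 7.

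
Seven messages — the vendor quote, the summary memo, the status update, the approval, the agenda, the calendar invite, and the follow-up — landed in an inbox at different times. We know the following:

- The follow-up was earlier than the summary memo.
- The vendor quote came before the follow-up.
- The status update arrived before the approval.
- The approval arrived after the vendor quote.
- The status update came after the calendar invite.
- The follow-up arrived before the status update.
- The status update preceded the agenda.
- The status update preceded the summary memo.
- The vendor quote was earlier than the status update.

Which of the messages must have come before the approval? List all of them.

Directly stated before the approval: the status update and the vendor quote.
The calendar invite reaches the approval via the calendar invite → the status update → the approval.
The follow-up reaches the approval via the follow-up → the status update → the approval.
No chain forces the summary memo (or any of the others) ahead of the approval.

the calendar invite, the follow-up, the status update, the vendor quote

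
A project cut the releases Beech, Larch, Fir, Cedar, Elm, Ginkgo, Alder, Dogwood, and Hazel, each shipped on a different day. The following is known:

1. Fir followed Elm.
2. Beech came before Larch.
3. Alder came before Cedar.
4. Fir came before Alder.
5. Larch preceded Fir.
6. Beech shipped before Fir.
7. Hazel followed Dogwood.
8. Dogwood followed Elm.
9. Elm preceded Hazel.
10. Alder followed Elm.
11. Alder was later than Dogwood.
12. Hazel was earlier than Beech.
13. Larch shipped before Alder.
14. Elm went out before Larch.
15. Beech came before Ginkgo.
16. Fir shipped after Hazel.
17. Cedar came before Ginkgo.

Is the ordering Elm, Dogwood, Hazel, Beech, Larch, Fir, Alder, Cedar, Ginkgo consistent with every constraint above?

Check each stated constraint against the proposed order — e.g. Elm is ahead of Fir; Elm is ahead of Alder. Every pair is in the required order; nothing is violated.

yes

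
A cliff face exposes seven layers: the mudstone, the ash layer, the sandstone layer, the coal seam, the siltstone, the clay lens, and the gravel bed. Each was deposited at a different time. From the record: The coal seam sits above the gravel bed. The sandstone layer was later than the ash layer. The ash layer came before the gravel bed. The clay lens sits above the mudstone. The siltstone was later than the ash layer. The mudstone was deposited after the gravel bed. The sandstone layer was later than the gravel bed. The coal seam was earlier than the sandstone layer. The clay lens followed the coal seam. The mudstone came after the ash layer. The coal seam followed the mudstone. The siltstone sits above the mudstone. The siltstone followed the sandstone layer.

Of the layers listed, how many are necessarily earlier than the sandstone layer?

4

Directly stated before the sandstone layer: the ash layer, the coal seam, and the gravel bed.
The mudstone reaches the sandstone layer via the mudstone → the coal seam → the sandstone layer.
No chain forces the siltstone (or any of the others) ahead of the sandstone layer.
That's the ash layer, the coal seam, the gravel bed, and the mudstone — 4 in all.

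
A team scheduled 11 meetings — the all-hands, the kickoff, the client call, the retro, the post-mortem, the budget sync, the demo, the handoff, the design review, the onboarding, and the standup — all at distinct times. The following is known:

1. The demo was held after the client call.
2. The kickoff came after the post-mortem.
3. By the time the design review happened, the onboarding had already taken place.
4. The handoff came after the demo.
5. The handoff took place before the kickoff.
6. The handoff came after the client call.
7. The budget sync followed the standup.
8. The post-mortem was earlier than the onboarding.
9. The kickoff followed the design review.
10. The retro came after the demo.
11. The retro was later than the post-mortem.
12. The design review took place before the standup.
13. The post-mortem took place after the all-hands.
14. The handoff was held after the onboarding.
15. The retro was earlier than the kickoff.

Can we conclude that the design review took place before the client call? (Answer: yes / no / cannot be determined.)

No chain of stated constraints runs from the design review to the client call, and none runs from the client call to the design review either.
So the relative order of the design review and the client call is not fixed by the given facts.

cannot be determined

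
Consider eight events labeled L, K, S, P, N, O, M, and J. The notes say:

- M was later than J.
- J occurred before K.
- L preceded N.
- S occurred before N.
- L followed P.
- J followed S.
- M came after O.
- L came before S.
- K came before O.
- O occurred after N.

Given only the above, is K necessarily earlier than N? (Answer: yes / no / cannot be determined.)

cannot be determined

No chain of stated constraints runs from K to N, and none runs from N to K either.
So the relative order of K and N is not fixed by the given facts.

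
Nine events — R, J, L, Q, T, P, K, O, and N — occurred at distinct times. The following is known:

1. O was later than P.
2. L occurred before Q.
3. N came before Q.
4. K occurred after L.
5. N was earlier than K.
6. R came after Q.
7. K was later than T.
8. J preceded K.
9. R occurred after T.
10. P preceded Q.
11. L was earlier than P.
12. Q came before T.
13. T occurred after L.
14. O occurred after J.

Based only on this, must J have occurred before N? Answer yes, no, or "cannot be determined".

No chain of stated constraints runs from J to N, and none runs from N to J either.
So the relative order of J and N is not fixed by the given facts.

cannot be determined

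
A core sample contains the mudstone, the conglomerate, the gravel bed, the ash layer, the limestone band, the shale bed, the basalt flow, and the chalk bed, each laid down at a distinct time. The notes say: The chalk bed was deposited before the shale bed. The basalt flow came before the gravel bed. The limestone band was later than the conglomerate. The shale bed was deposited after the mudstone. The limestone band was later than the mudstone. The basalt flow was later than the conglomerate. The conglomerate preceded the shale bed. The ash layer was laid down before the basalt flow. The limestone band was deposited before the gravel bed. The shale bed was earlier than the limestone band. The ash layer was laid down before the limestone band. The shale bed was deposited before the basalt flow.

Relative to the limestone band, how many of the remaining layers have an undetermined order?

1

Forced before the limestone band: the ash layer, the chalk bed, the conglomerate, the mudstone, and the shale bed; forced after the limestone band: the gravel bed.
That leaves the basalt flow with no forced order relative to the limestone band — 1.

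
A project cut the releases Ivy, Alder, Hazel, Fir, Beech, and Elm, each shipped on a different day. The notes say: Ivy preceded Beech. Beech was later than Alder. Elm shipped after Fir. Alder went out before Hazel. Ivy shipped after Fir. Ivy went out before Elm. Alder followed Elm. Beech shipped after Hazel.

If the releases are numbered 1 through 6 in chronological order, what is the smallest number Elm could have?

3

Fir and Ivy must both come before Elm — 2 forced predecessors.
Nothing else is forced ahead of Elm, so its earliest slot is position 2 + 1 = 3.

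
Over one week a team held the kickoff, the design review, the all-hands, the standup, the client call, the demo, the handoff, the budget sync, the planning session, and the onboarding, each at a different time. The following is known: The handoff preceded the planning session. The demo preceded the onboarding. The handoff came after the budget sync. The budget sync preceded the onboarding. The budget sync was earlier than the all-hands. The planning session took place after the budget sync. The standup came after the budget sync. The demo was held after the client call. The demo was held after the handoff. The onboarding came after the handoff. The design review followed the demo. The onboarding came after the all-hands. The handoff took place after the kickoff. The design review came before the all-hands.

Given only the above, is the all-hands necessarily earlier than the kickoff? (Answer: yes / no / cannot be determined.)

Tracing the constraints gives the kickoff → the handoff → the demo → the design review → the all-hands, so the kickoff must come before the all-hands.
That means the all-hands cannot be before the kickoff.

no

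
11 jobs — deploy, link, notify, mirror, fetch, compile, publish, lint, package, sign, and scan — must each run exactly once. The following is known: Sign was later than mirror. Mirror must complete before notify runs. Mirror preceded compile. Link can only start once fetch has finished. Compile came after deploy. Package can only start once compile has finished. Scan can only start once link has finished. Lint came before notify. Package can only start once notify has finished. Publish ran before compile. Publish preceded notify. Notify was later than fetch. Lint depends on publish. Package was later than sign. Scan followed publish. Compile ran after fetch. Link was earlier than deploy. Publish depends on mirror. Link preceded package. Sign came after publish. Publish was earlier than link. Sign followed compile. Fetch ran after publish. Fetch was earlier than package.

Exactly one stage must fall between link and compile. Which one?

Tracing the constraints gives link → deploy → compile, so deploy sits after link and before compile.
No other stage is forced both after link and before compile.

deploy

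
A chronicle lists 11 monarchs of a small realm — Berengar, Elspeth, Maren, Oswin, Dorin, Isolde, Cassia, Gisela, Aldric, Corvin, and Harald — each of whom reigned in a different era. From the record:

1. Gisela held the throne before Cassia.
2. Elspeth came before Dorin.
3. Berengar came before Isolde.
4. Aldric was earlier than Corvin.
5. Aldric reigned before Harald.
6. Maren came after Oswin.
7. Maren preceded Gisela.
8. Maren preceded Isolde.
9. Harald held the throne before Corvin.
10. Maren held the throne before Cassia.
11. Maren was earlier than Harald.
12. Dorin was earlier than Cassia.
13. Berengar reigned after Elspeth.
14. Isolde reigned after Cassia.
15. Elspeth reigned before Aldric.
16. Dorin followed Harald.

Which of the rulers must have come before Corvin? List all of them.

Directly stated before Corvin: Aldric and Harald.
Elspeth reaches Corvin via Elspeth → Aldric → Corvin.
Maren reaches Corvin via Maren → Harald → Corvin.
Oswin reaches Corvin via Oswin → Maren → Harald → Corvin.
No chain forces Berengar (or any of the others) ahead of Corvin.

Aldric, Elspeth, Harald, Maren, Oswin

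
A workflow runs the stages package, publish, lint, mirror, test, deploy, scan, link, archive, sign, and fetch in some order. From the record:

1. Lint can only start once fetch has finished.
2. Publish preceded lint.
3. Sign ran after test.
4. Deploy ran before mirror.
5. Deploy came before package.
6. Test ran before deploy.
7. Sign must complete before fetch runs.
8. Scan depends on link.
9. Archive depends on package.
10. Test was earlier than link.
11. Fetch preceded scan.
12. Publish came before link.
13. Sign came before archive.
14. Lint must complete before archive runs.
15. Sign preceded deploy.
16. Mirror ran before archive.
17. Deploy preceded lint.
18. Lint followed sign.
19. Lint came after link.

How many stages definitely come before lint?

Directly stated before lint: deploy, fetch, link, publish, and sign.
Test reaches lint via test → sign → lint.
No chain forces mirror (or any of the others) ahead of lint.
That's deploy, fetch, link, publish, sign, and test — 6 in all.

6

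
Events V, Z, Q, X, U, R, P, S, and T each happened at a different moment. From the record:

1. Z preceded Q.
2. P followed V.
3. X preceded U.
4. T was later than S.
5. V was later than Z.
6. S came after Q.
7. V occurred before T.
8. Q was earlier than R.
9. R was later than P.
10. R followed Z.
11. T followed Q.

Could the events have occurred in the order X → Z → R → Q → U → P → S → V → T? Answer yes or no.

no

The constraints require V before P, but in the proposed sequence P appears ahead of V. That one violation is enough.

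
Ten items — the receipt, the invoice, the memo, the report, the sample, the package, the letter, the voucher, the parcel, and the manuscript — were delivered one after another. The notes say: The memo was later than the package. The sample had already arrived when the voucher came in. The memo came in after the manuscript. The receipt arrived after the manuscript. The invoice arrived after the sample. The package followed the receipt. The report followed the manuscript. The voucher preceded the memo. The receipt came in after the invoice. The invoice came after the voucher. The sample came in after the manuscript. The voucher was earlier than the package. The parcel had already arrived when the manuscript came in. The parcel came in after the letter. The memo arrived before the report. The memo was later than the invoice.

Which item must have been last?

the report

Every other item has a chain of constraints placing it before the report, so the report is last.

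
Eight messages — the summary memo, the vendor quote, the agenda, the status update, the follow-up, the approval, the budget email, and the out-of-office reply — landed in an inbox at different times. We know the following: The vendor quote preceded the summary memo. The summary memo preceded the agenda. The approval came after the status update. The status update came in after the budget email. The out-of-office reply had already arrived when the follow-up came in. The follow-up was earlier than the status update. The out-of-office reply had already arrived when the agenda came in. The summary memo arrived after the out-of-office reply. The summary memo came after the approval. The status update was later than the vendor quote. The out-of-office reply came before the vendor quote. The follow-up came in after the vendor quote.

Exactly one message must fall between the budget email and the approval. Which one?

the status update

Tracing the constraints gives the budget email → the status update → the approval, so the status update sits after the budget email and before the approval.
No other message is forced both after the budget email and before the approval.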